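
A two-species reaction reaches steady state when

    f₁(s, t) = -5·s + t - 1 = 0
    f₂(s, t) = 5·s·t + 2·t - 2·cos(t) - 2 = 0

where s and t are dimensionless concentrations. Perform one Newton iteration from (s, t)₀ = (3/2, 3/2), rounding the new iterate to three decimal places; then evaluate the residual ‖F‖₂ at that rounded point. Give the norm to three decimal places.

0.881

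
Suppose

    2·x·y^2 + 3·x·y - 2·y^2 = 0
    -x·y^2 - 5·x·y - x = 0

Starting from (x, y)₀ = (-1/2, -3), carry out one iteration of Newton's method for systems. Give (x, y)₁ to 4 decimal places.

At (-1/2, -3): F = (-22.5000, -2.5000).
Jacobian J = [[2·y^2 + 3·y, 4·x·y + 3·x - 4·y], [-y^2 - 5·y - 1, -2·x·y - 5·x]].
At the point, J = [[9.0000, 16.5000], [5.0000, -0.5000]] (det J = -87.0000).
Solving J·Δ = −F gives Δ = (0.6034, 1.0345).
Then the next iterate is (x, y)₁ = (0.1034, -1.9655).

(0.1034, -1.9655)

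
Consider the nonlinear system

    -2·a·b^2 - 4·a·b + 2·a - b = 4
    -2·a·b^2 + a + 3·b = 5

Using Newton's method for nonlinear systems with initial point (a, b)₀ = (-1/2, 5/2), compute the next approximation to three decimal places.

At (-1/2, 5/2): F = (3.750, 8.250).
Jacobian J = [[-2·b^2 - 4·b + 2, -4·a·b - 4·a - 1], [-2·b^2 + 1, -4·a·b + 3]].
At the point, J = [[-20.500, 6.000], [-11.500, 8.000]] (det J = -95.000).
Solving J·Δ = −F gives Δ = (-0.205, -1.326).
Then the next iterate is (a, b)₁ = (-0.705, 1.174).

(-0.705, 1.174)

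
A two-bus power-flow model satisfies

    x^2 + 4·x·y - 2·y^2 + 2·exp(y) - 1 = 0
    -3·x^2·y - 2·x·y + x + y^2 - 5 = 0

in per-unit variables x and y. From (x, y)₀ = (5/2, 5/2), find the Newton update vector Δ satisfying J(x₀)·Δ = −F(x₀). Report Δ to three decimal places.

(-0.775, -1.251)

At (5/2, 5/2): F = (42.11499, -55.625).
Jacobian J = [[2·x + 4·y, 4·x - 4·y + 2·exp(y)], [-6·x·y - 2·y + 1, -3·x^2 - 2·x + 2·y]].
At the point, J = [[15.000, 24.36499], [-41.500, -18.750]] (det J = 729.89700).
Solving J·Δ = −F gives Δ = (-0.775, -1.251).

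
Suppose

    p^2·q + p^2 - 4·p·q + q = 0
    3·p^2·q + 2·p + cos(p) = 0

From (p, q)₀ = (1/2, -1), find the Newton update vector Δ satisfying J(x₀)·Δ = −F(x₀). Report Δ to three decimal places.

(-0.844, -3.168)

At (1/2, -1): F = (1.000, 1.12758).
Jacobian J = [[2·p·q + 2·p - 4·q, p^2 - 4·p + 1], [6·p·q - sin(p) + 2, 3·p^2]].
At the point, J = [[4.000, -0.750], [-1.47943, 0.750]] (det J = 1.89043).
Solving J·Δ = −F gives Δ = (-0.844, -3.168).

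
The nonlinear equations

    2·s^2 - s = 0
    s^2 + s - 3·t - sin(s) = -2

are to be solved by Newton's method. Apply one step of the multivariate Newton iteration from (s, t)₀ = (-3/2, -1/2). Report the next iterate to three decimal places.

(-0.643, 0.658)

At (-3/2, -1/2): F = (6.000, 5.24749).
Jacobian J = [[4·s - 1, 0], [2·s - cos(s) + 1, -3]].
At the point, J = [[-7.000, 0.000], [-2.07074, -3.000]] (det J = 21.000).
Solving J·Δ = −F gives Δ = (0.857, 1.158).
Then the next iterate is (s, t)₁ = (-0.643, 0.658).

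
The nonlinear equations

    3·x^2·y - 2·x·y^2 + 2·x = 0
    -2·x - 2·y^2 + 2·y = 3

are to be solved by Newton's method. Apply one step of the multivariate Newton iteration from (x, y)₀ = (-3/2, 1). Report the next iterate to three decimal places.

At (-3/2, 1): F = (6.750, 0.000).
Jacobian J = [[6·x·y - 2·y^2 + 2, 3·x^2 - 4·x·y], [-2, -4·y + 2]].
At the point, J = [[-9.000, 12.750], [-2.000, -2.000]] (det J = 43.500).
Solving J·Δ = −F gives Δ = (0.310, -0.310).
Then the next iterate is (x, y)₁ = (-1.190, 0.690).

(-1.190, 0.690)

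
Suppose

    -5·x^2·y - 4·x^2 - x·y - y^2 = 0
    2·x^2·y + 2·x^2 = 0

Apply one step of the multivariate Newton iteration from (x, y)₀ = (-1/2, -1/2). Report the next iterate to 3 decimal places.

(-0.100, -0.200)

At (-1/2, -1/2): F = (-0.875, 0.250).
Jacobian J = [[-10·x·y - 8·x - y, -5·x^2 - x - 2·y], [4·x·y + 4·x, 2·x^2]].
At the point, J = [[2.000, 0.250], [-1.000, 0.500]] (det J = 1.250).
Solving J·Δ = −F gives Δ = (0.400, 0.300).
Then the next iterate is (x, y)₁ = (-0.100, -0.200).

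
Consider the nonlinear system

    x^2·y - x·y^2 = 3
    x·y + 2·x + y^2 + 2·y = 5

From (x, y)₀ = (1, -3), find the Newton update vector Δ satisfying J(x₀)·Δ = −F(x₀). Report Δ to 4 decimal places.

(-1.2692, -0.5769)

At (1, -3): F = (-15.0000, -3.0000).
Jacobian J = [[2·x·y - y^2, x^2 - 2·x·y], [y + 2, x + 2·y + 2]].
At the point, J = [[-15.0000, 7.0000], [-1.0000, -3.0000]] (det J = 52.0000).
Solving J·Δ = −F gives Δ = (-1.2692, -0.5769).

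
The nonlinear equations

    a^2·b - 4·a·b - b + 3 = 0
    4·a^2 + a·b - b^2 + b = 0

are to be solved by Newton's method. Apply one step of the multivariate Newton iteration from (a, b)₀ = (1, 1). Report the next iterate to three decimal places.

At (1, 1): F = (-1.000, 5.000).
Jacobian J = [[2·a·b - 4·b, a^2 - 4·a - 1], [8·a + b, a - 2·b + 1]].
At the point, J = [[-2.000, -4.000], [9.000, 0.000]] (det J = 36.000).
Solving J·Δ = −F gives Δ = (-0.556, 0.028).
Then the next iterate is (a, b)₁ = (0.444, 1.028).

(0.444, 1.028)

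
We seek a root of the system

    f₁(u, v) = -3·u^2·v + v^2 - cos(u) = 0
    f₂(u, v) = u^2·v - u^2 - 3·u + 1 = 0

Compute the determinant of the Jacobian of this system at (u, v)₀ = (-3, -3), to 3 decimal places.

205.730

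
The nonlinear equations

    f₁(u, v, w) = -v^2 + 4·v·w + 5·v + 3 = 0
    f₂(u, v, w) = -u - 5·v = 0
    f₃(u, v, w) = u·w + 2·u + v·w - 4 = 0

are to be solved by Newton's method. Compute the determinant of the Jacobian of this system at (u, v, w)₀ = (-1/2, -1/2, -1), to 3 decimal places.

J = [[0, -2·v + 4·w + 5, 4·v], [-1, -5, 0], [w + 2, w, u + v]].
At the point, J = [[0.000, 2.000, -2.000], [-1.000, -5.000, 0.000], [1.000, -1.000, -1.000]].
det J = -14.000.

-14.000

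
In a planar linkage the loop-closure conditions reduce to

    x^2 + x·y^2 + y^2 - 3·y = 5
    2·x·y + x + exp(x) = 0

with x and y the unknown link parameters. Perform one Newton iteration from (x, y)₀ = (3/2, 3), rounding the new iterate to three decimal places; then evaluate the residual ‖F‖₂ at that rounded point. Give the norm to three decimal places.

At (3/2, 3): F = (10.750, 14.98169).
Jacobian J = [[2·x + y^2, 2·x·y + 2·y - 3], [2·y + exp(x) + 1, 2·x]].
At the point, J = [[12.000, 12.000], [11.48169, 3.000]] (det J = -101.78027).
Solving J·Δ = −F gives Δ = (-1.449, 0.554).
Then the next iterate is (x, y)₁ = (0.051, 3.554).
Re-evaluating at (0.051, 3.554): F = (-2.38431, 1.46583), so ‖F‖₂ = 2.799.

2.799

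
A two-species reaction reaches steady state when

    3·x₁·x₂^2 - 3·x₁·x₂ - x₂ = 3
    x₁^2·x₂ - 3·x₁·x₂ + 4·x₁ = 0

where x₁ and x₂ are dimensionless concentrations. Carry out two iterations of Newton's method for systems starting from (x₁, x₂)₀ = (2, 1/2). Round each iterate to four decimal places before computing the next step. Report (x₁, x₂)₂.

At (2, 1/2): F = (-5.0000, 7.0000).
Jacobian J = [[3·x₂^2 - 3·x₂, 6·x₁·x₂ - 3·x₁ - 1], [2·x₁·x₂ - 3·x₂ + 4, x₁^2 - 3·x₁]].
At the point, J = [[-0.7500, -1.0000], [4.5000, -2.0000]] (det J = 6.0000).
Solving J·Δ = −F gives Δ = (-2.8333, -2.8750).
Then the next iterate is (x₁, x₂)₁ = (-0.8333, -2.3750).
Round to (-0.8333, -2.3750) and repeat: F = (-20.663261, -10.919636), J = [[24.046875, 13.374425], [15.083175, 3.194289]].
Δ = (0.6407, 0.3929), so (x₁, x₂)₂ = (-0.1926, -1.9821).

(-0.1926, -1.9821)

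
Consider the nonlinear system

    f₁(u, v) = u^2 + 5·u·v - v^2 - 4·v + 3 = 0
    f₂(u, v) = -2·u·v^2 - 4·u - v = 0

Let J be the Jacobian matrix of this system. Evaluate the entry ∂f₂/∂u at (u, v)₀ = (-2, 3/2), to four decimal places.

-8.5000

∂f₂/∂u = -2·v^2 - 4.
At (-2, 3/2) this is -8.5000.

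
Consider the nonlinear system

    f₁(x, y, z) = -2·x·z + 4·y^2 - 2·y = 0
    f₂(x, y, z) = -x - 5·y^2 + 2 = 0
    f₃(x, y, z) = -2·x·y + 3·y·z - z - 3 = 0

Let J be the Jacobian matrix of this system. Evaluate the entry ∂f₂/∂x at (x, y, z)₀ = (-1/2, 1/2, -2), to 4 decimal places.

∂f₂/∂x = -1.
At (-1/2, 1/2, -2) this is -1.0000.

-1.0000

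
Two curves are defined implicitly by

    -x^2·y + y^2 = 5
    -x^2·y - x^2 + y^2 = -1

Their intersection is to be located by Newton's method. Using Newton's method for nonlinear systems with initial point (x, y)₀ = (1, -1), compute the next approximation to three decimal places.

(3.500, -0.333)

At (1, -1): F = (-3.000, 2.000).
Jacobian J = [[-2·x·y, -x^2 + 2·y], [-2·x·y - 2·x, -x^2 + 2·y]].
At the point, J = [[2.000, -3.000], [0.000, -3.000]] (det J = -6.000).
Solving J·Δ = −F gives Δ = (2.500, 0.667).
Then the next iterate is (x, y)₁ = (3.500, -0.333).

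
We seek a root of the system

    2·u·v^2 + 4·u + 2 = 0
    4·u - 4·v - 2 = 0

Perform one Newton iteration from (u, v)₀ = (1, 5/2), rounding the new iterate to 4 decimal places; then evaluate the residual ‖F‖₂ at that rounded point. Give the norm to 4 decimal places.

6.8811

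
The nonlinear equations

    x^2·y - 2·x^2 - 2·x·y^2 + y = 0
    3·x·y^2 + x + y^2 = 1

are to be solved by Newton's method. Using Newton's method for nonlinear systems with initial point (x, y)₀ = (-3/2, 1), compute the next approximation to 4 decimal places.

At (-3/2, 1): F = (1.7500, -6.0000).
Jacobian J = [[2·x·y - 4·x - 2·y^2, x^2 - 4·x·y + 1], [3·y^2 + 1, 6·x·y + 2·y]].
At the point, J = [[1.0000, 9.2500], [4.0000, -7.0000]] (det J = -44.0000).
Solving J·Δ = −F gives Δ = (0.9830, -0.2955).
Then the next iterate is (x, y)₁ = (-0.5170, 0.7045).

(-0.5170, 0.7045)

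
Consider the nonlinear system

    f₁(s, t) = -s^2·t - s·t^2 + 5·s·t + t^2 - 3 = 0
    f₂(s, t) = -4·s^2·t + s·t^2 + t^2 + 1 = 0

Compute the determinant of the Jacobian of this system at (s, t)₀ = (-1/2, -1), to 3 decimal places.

-3.250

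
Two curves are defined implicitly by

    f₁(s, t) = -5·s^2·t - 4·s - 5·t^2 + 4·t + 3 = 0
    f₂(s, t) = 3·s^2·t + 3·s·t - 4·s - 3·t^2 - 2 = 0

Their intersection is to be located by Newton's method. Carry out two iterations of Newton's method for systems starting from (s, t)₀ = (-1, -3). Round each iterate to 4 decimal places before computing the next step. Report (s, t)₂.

(-0.6915, -1.0025)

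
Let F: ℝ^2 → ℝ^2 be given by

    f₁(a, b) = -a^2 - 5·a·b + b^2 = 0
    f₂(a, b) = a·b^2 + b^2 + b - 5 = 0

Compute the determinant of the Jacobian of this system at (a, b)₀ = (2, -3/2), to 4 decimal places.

1.2500

J = [[-2·a - 5·b, -5·a + 2·b], [b^2, 2·a·b + 2·b + 1]].
At the point, J = [[3.5000, -13.0000], [2.2500, -8.0000]].
det J = 1.2500.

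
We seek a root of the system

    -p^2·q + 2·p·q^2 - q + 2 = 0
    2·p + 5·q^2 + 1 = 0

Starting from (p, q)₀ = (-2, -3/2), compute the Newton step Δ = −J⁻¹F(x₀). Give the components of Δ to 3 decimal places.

(7.676, 1.574)

At (-2, -3/2): F = (0.500, 8.250).
Jacobian J = [[-2·p·q + 2·q^2, -p^2 + 4·p·q - 1], [2, 10·q]].
At the point, J = [[-1.500, 7.000], [2.000, -15.000]] (det J = 8.500).
Solving J·Δ = −F gives Δ = (7.676, 1.574).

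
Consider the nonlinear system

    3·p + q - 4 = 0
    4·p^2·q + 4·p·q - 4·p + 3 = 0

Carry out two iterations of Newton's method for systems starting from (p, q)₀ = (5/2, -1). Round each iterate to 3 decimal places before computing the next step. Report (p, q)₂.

(1.325, 0.026)

At (5/2, -1): F = (2.500, -42.000).
Jacobian J = [[3, 1], [8·p·q + 4·q - 4, 4·p^2 + 4·p]].
At the point, J = [[3.000, 1.000], [-28.000, 35.000]] (det J = 133.000).
Solving J·Δ = −F gives Δ = (-0.974, 0.421).
Then the next iterate is (p, q)₁ = (1.526, -0.579).
Round to (1.526, -0.579) and repeat: F = (-0.001, -12.03143), J = [[3.000, 1.000], [-13.38443, 15.41870]].
Δ = (-0.201, 0.605), so (p, q)₂ = (1.325, 0.026).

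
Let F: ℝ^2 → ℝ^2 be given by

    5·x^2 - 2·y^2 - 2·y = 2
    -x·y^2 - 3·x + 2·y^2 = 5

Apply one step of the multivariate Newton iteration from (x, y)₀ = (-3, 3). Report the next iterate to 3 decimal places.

At (-3, 3): F = (19.000, 49.000).
Jacobian J = [[10·x, -4·y - 2], [-y^2 - 3, -2·x·y + 4·y]].
At the point, J = [[-30.000, -14.000], [-12.000, 30.000]] (det J = -1068.000).
Solving J·Δ = −F gives Δ = (1.176, -1.163).
Then the next iterate is (x, y)₁ = (-1.824, 1.837).

(-1.824, 1.837)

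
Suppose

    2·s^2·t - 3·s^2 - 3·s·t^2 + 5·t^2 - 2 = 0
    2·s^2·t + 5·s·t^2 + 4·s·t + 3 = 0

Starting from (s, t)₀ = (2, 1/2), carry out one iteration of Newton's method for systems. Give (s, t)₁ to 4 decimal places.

At (2, 1/2): F = (-10.2500, 13.5000).
Jacobian J = [[4·s·t - 6·s - 3·t^2, 2·s^2 - 6·s·t + 10·t], [4·s·t + 5·t^2 + 4·t, 2·s^2 + 10·s·t + 4·s]].
At the point, J = [[-8.7500, 7.0000], [7.2500, 26.0000]] (det J = -278.2500).
Solving J·Δ = −F gives Δ = (-1.2974, -0.1575).
Then the next iterate is (s, t)₁ = (0.7026, 0.3425).

(0.7026, 0.3425)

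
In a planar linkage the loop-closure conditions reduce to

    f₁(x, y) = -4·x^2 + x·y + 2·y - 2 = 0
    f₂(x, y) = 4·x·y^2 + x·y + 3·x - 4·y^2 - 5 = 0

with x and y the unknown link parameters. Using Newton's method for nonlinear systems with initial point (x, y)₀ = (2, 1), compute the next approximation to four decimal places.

(1.0769, 1.0385)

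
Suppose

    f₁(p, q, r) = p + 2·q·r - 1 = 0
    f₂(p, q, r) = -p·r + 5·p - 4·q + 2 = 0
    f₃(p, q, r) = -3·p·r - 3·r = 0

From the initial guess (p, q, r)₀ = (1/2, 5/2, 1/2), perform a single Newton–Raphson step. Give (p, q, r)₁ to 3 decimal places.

(4.250, 5.500, -1.250)

At (1/2, 5/2, 1/2): F = (2.000, -5.750, -2.250).
Jacobian J = [[1, 2·r, 2·q], [-r + 5, -4, -p], [-3·r, 0, -3·p - 3]].
At the point, J = [[1.000, 1.000, 5.000], [4.500, -4.000, -0.500], [-1.500, 0.000, -4.500]] (det J = 9.000).
Solving J·Δ = −F gives Δ = (3.750, 3.000, -1.750).
Then the next iterate is (p, q, r)₁ = (4.250, 5.500, -1.250).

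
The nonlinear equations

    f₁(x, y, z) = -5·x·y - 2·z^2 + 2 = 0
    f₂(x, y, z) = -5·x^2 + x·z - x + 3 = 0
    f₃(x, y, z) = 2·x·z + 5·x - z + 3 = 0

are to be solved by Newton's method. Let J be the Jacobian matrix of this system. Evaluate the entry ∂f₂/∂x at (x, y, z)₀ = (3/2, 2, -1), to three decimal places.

∂f₂/∂x = -10·x + z - 1.
At (3/2, 2, -1) this is -17.000.

-17.000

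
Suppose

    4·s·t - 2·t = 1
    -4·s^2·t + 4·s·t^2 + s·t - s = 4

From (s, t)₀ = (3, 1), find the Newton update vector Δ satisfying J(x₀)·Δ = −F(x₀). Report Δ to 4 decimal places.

(-1.2134, -0.4146)

At (3, 1): F = (9.0000, -28.0000).
Jacobian J = [[4·t, 4·s - 2], [-8·s·t + 4·t^2 + t - 1, -4·s^2 + 8·s·t + s]].
At the point, J = [[4.0000, 10.0000], [-20.0000, -9.0000]] (det J = 164.0000).
Solving J·Δ = −F gives Δ = (-1.2134, -0.4146).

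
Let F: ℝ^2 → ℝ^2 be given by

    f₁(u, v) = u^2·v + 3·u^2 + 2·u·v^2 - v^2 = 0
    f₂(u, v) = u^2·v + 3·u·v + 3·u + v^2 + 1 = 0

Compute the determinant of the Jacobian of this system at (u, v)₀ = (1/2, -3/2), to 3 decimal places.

J = [[2·u·v + 6·u + 2·v^2, u^2 + 4·u·v - 2·v], [2·u·v + 3·v + 3, u^2 + 3·u + 2·v]].
At the point, J = [[6.000, 0.250], [-3.000, -1.250]].
det J = -6.750.

-6.750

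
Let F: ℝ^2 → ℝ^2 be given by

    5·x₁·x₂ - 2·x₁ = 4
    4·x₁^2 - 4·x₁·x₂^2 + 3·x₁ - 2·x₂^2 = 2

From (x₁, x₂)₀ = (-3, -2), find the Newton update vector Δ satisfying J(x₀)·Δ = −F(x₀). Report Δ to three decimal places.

At (-3, -2): F = (32.000, 65.000).
Jacobian J = [[5·x₂ - 2, 5·x₁], [8·x₁ - 4·x₂^2 + 3, -8·x₁·x₂ - 4·x₂]].
At the point, J = [[-12.000, -15.000], [-37.000, -40.000]] (det J = -75.000).
Solving J·Δ = −F gives Δ = (-4.067, 5.387).

(-4.067, 5.387)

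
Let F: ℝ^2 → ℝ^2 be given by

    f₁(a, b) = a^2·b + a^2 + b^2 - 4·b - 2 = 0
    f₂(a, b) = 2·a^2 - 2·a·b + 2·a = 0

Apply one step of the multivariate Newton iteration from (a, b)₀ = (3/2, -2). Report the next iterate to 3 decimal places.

(0.803, -0.288)

At (3/2, -2): F = (7.750, 13.500).
Jacobian J = [[2·a·b + 2·a, a^2 + 2·b - 4], [4·a - 2·b + 2, -2·a]].
At the point, J = [[-3.000, -5.750], [12.000, -3.000]] (det J = 78.000).
Solving J·Δ = −F gives Δ = (-0.697, 1.712).
Then the next iterate is (a, b)₁ = (0.803, -0.288).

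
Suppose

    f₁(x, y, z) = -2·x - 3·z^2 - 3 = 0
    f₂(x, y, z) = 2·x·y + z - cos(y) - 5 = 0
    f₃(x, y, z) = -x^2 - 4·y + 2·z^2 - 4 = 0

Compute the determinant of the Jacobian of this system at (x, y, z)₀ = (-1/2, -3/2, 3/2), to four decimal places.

J = [[-2, 0, -6·z], [2·y, 2·x + sin(y), 1], [-2·x, -4, 4·z]].
At the point, J = [[-2.0000, 0.0000, -9.0000], [-3.0000, -1.997495, 1.0000], [1.0000, -4.0000, 6.0000]].
det J = -110.0075.

-110.0075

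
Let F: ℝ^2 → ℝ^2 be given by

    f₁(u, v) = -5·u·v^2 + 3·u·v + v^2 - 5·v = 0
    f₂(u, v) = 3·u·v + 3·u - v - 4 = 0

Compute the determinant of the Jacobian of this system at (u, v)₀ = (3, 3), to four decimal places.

J = [[-5·v^2 + 3·v, -10·u·v + 3·u + 2·v - 5], [3·v + 3, 3·u - 1]].
At the point, J = [[-36.0000, -80.0000], [12.0000, 8.0000]].
det J = 672.0000.

672.0000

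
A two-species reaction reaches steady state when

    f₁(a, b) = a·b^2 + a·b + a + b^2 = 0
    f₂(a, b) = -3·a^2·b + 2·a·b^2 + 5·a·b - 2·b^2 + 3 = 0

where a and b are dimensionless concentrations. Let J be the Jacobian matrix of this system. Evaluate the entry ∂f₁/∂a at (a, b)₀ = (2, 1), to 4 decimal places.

3.0000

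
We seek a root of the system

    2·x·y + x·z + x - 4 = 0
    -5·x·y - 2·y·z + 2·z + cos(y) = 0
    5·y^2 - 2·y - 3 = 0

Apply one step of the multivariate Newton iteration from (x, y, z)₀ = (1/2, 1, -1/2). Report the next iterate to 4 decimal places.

(0.1081, 1.0000, 6.9597)

At (1/2, 1, -1/2): F = (-2.7500, -1.959698, 0.0000).
Jacobian J = [[2·y + z + 1, 2·x, x], [-5·y, -5·x - 2·z - sin(y), -2·y + 2], [0, 10·y - 2, 0]].
At the point, J = [[2.5000, 1.0000, 0.5000], [-5.0000, -2.341471, 0.0000], [0.0000, 8.0000, 0.0000]] (det J = -20.0000).
Solving J·Δ = −F gives Δ = (-0.3919, 0.0000, 7.4597).
Then the next iterate is (x, y, z)₁ = (0.1081, 1.0000, 6.9597).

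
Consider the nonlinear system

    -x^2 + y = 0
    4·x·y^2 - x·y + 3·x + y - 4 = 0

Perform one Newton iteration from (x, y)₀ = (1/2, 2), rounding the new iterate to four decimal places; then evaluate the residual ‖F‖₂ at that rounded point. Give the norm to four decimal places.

0.3254

At (1/2, 2): F = (1.7500, 6.5000).
Jacobian J = [[-2·x, 1], [4·y^2 - y + 3, 8·x·y - x + 1]].
At the point, J = [[-1.0000, 1.0000], [17.0000, 8.5000]] (det J = -25.5000).
Solving J·Δ = −F gives Δ = (0.3284, -1.4216).
Then the next iterate is (x, y)₁ = (0.8284, 0.5784).
Re-evaluating at (0.8284, 0.5784): F = (-0.107847, -0.306993), so ‖F‖₂ = 0.3254.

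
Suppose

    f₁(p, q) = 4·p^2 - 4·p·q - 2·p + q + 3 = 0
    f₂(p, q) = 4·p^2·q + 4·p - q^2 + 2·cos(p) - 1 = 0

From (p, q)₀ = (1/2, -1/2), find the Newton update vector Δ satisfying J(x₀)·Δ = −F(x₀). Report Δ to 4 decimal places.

(-0.9960, -0.4841)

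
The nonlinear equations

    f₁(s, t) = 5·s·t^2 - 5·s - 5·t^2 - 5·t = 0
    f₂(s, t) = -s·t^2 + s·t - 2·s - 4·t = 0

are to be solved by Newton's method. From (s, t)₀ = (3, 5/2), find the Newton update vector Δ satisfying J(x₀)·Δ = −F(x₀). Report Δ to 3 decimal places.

At (3, 5/2): F = (35.000, -27.250).
Jacobian J = [[5·t^2 - 5, 10·s·t - 10·t - 5], [-t^2 + t - 2, -2·s·t + s - 4]].
At the point, J = [[26.250, 45.000], [-5.750, -16.000]] (det J = -161.250).
Solving J·Δ = −F gives Δ = (4.132, -3.188).

(4.132, -3.188)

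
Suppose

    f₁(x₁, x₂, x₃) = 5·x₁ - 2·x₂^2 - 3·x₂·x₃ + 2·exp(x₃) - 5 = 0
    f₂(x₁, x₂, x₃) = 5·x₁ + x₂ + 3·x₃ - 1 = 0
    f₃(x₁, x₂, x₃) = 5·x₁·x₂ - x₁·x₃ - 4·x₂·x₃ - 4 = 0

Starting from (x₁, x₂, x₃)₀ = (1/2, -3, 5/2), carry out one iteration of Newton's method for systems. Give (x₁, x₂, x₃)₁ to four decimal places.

(-0.7679, 0.5948, 1.4150)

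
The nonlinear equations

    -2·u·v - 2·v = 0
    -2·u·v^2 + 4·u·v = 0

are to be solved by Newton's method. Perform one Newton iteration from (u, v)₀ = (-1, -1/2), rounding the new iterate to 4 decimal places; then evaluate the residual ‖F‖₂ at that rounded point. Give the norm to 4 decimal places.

0.3471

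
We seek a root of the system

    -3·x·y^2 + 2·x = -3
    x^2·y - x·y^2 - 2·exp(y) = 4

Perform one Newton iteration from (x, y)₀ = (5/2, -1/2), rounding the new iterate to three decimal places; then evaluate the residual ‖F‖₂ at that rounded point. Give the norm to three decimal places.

At (5/2, -1/2): F = (6.125, -8.96306).
Jacobian J = [[-3·y^2 + 2, -6·x·y], [2·x·y - y^2, x^2 - 2·x·y - 2·exp(y)]].
At the point, J = [[1.250, 7.500], [-2.750, 7.53694]] (det J = 30.04617).
Solving J·Δ = −F gives Δ = (-3.774, -0.188).
Then the next iterate is (x, y)₁ = (-1.274, -0.688).
Re-evaluating at (-1.274, -0.688): F = (2.26112, -5.51880), so ‖F‖₂ = 5.964.

5.964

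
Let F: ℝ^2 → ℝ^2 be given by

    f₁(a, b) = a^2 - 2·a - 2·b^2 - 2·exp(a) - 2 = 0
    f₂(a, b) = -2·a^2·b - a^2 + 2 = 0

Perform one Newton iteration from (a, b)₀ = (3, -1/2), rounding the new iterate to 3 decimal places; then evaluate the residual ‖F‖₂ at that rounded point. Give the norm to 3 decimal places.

At (3, -1/2): F = (-39.67107, 2.000).
Jacobian J = [[2·a - 2·exp(a) - 2, -4·b], [-4·a·b - 2·a, -2·a^2]].
At the point, J = [[-36.17107, 2.000], [0.000, -18.000]] (det J = 651.07933).
Solving J·Δ = −F gives Δ = (-1.091, 0.111).
Then the next iterate is (a, b)₁ = (1.909, -0.389).
Re-evaluating at (1.909, -0.389): F = (-15.96904, 1.19097), so ‖F‖₂ = 16.013.

16.013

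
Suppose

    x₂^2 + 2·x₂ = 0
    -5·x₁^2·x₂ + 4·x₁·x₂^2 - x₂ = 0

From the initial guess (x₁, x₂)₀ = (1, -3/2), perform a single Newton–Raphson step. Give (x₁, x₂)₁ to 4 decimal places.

(-0.3125, -2.2500)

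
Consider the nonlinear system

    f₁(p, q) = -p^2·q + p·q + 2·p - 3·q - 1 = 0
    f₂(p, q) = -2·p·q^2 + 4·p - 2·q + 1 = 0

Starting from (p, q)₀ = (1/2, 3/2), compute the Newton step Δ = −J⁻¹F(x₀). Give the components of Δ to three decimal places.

(1.269, -0.577)

At (1/2, 3/2): F = (-4.125, -2.250).
Jacobian J = [[-2·p·q + q + 2, -p^2 + p - 3], [-2·q^2 + 4, -4·p·q - 2]].
At the point, J = [[2.000, -2.750], [-0.500, -5.000]] (det J = -11.375).
Solving J·Δ = −F gives Δ = (1.269, -0.577).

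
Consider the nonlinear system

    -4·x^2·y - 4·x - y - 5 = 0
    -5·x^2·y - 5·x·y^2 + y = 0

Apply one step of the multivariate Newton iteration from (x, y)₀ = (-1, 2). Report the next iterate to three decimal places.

(-0.396, 1.250)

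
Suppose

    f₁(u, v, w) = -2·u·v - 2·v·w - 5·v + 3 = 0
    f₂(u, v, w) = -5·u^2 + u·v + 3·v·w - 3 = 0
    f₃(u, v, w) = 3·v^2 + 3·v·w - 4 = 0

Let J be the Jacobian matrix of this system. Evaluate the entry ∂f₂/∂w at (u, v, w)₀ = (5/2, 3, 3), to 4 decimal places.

9.0000

∂f₂/∂w = 3·v.
At (5/2, 3, 3) this is 9.0000.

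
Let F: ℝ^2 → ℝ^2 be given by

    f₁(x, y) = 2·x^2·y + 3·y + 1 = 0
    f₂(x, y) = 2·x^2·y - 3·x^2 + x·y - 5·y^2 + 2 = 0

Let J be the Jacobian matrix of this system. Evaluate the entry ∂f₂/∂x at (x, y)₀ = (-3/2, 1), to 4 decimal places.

4.0000

∂f₂/∂x = 4·x·y - 6·x + y.
At (-3/2, 1) this is 4.0000.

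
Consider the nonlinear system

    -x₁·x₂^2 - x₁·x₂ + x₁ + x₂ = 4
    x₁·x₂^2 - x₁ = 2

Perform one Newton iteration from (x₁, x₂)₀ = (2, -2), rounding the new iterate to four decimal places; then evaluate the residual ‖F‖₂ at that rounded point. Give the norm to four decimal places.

5.9440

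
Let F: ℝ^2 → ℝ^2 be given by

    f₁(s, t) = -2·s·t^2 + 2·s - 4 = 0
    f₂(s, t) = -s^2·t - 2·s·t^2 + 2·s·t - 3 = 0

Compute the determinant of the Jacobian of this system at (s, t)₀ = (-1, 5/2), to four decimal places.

J = [[-2·t^2 + 2, -4·s·t], [-2·s·t - 2·t^2 + 2·t, -s^2 - 4·s·t + 2·s]].
At the point, J = [[-10.5000, 10.0000], [-2.5000, 7.0000]].
det J = -48.5000.

-48.5000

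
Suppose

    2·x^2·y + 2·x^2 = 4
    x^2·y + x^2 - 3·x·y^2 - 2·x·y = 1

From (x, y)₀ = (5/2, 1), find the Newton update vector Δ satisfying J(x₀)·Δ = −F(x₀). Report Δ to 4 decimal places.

(-0.8185, -0.3704)

At (5/2, 1): F = (21.0000, -1.0000).
Jacobian J = [[4·x·y + 4·x, 2·x^2], [2·x·y + 2·x - 3·y^2 - 2·y, x^2 - 6·x·y - 2·x]].
At the point, J = [[20.0000, 12.5000], [5.0000, -13.7500]] (det J = -337.5000).
Solving J·Δ = −F gives Δ = (-0.8185, -0.3704).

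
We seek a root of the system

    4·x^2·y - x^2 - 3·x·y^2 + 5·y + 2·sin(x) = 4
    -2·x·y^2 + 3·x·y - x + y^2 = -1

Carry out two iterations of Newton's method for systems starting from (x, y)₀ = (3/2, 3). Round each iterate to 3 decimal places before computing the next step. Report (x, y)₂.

At (3/2, 3): F = (-2.75501, -5.000).
Jacobian J = [[8·x·y - 2·x - 3·y^2 + 2·cos(x), 4·x^2 - 6·x·y + 5], [-2·y^2 + 3·y - 1, -4·x·y + 3·x + 2·y]].
At the point, J = [[6.14147, -13.000], [-10.000, -7.500]] (det J = -176.06106).
Solving J·Δ = −F gives Δ = (-0.252, -0.331).
Then the next iterate is (x, y)₁ = (1.248, 2.669).
Round to (1.248, 2.669) and repeat: F = (-0.35850, -0.91211), J = [[3.41505, -8.75546], [-7.24012, -4.24165]].
Δ = (-0.083, -0.073), so (x, y)₂ = (1.165, 2.596).

(1.165, 2.596)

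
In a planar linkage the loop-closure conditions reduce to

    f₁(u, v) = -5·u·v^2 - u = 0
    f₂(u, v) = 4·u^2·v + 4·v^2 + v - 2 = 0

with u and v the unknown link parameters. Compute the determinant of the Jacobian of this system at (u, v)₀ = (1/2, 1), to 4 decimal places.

-40.0000

J = [[-5·v^2 - 1, -10·u·v], [8·u·v, 4·u^2 + 8·v + 1]].
At the point, J = [[-6.0000, -5.0000], [4.0000, 10.0000]].
det J = -40.0000.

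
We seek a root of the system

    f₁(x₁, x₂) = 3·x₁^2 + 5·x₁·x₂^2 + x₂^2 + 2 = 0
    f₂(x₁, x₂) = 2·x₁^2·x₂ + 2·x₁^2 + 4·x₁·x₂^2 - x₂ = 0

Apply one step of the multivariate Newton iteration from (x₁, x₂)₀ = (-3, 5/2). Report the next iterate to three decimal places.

(-2.147, 1.826)

At (-3, 5/2): F = (-58.500, -14.500).
Jacobian J = [[6·x₁ + 5·x₂^2, 10·x₁·x₂ + 2·x₂], [4·x₁·x₂ + 4·x₁ + 4·x₂^2, 2·x₁^2 + 8·x₁·x₂ - 1]].
At the point, J = [[13.250, -70.000], [-17.000, -43.000]] (det J = -1759.750).
Solving J·Δ = −F gives Δ = (0.853, -0.674).
Then the next iterate is (x₁, x₂)₁ = (-2.147, 1.826).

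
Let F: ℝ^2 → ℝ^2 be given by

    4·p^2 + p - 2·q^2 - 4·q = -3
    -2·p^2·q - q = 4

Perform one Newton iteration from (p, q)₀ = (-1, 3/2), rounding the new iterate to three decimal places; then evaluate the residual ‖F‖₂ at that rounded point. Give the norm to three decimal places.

At (-1, 3/2): F = (-4.500, -8.500).
Jacobian J = [[8·p + 1, -4·q - 4], [-4·p·q, -2·p^2 - 1]].
At the point, J = [[-7.000, -10.000], [6.000, -3.000]] (det J = 81.000).
Solving J·Δ = −F gives Δ = (0.883, -1.068).
Then the next iterate is (p, q)₁ = (-0.117, 0.432).
Re-evaluating at (-0.117, 0.432): F = (0.83651, -4.44383), so ‖F‖₂ = 4.522.

4.522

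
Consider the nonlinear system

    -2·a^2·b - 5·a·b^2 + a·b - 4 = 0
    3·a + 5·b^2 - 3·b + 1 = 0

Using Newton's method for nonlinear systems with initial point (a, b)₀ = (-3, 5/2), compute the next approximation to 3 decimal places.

At (-3, 5/2): F = (37.250, 15.750).
Jacobian J = [[-4·a·b - 5·b^2 + b, -2·a^2 - 10·a·b + a], [3, 10·b - 3]].
At the point, J = [[1.250, 54.000], [3.000, 22.000]] (det J = -134.500).
Solving J·Δ = −F gives Δ = (-0.230, -0.684).
Then the next iterate is (a, b)₁ = (-3.230, 1.816).

(-3.230, 1.816)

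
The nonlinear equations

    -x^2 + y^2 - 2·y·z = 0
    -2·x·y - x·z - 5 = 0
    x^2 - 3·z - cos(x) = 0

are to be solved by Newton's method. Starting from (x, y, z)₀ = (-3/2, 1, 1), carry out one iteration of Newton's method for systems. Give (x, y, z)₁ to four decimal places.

At (-3/2, 1, 1): F = (-3.2500, -0.5000, -0.820737).
Jacobian J = [[-2·x, 2·y - 2·z, -2·y], [-2·y - z, -2·x, -x], [2·x + sin(x), 0, -3]].
At the point, J = [[3.0000, 0.0000, -2.0000], [-3.0000, 3.0000, 1.5000], [-3.997495, 0.0000, -3.0000]] (det J = -50.984970).
Solving J·Δ = −F gives Δ = (0.4771, 1.0984, -0.9093).
Then the next iterate is (x, y, z)₁ = (-1.0229, 2.0984, 0.0907).

(-1.0229, 2.0984, 0.0907)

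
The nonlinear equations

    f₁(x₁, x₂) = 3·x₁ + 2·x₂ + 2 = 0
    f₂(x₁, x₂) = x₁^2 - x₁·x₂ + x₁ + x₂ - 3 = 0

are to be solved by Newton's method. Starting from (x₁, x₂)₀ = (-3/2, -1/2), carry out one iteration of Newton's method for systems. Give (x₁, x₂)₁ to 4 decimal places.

(-1.3333, 1.0000)

At (-3/2, -1/2): F = (-3.5000, -3.5000).
Jacobian J = [[3, 2], [2·x₁ - x₂ + 1, -x₁ + 1]].
At the point, J = [[3.0000, 2.0000], [-1.5000, 2.5000]] (det J = 10.5000).
Solving J·Δ = −F gives Δ = (0.1667, 1.5000).
Then the next iterate is (x₁, x₂)₁ = (-1.3333, 1.0000).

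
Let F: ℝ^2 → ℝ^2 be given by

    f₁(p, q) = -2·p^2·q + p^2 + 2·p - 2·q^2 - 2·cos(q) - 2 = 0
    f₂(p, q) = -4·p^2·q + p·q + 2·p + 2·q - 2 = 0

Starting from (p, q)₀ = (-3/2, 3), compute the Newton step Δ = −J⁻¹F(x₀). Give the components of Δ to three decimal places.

(0.423, -1.546)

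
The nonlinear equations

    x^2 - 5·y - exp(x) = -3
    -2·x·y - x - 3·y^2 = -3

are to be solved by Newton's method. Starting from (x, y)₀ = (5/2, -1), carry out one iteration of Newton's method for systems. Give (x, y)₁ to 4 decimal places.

(9.1747, -10.1747)

At (5/2, -1): F = (2.067506, 2.5000).
Jacobian J = [[2·x - exp(x), -5], [-2·y - 1, -2·x - 6·y]].
At the point, J = [[-7.182494, -5.0000], [1.0000, 1.0000]] (det J = -2.182494).
Solving J·Δ = −F gives Δ = (6.6747, -9.1747).
Then the next iterate is (x, y)₁ = (9.1747, -10.1747).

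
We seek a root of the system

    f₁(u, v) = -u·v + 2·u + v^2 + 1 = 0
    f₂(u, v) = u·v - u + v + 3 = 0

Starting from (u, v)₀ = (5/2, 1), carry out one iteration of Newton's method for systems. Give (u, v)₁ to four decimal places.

(-2.5714, -0.1429)

At (5/2, 1): F = (4.5000, 4.0000).
Jacobian J = [[-v + 2, -u + 2·v], [v - 1, u + 1]].
At the point, J = [[1.0000, -0.5000], [0.0000, 3.5000]] (det J = 3.5000).
Solving J·Δ = −F gives Δ = (-5.0714, -1.1429).
Then the next iterate is (u, v)₁ = (-2.5714, -0.1429).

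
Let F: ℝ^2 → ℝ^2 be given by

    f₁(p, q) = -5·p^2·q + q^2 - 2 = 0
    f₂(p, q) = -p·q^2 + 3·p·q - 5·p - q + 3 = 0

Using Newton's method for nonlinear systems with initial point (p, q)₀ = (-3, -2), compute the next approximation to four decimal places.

(-3.7282, 0.7692)

At (-3, -2): F = (92.0000, 50.0000).
Jacobian J = [[-10·p·q, -5·p^2 + 2·q], [-q^2 + 3·q - 5, -2·p·q + 3·p - 1]].
At the point, J = [[-60.0000, -49.0000], [-15.0000, -22.0000]] (det J = 585.0000).
Solving J·Δ = −F gives Δ = (-0.7282, 2.7692).
Then the next iterate is (p, q)₁ = (-3.7282, 0.7692).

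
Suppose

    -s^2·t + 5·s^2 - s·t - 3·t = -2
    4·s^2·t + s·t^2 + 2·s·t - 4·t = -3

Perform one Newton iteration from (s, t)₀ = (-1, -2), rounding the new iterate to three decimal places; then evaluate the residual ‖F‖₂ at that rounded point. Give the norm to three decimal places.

42.300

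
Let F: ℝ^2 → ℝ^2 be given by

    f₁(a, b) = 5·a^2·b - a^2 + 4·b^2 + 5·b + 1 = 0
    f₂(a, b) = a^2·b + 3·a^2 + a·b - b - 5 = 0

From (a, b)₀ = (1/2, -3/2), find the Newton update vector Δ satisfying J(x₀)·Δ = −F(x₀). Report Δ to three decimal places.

At (1/2, -3/2): F = (0.375, -3.875).
Jacobian J = [[10·a·b - 2·a, 5·a^2 + 8·b + 5], [2·a·b + 6·a + b, a^2 + a - 1]].
At the point, J = [[-8.500, -5.750], [0.000, -0.250]] (det J = 2.125).
Solving J·Δ = −F gives Δ = (10.529, -15.500).

(10.529, -15.500)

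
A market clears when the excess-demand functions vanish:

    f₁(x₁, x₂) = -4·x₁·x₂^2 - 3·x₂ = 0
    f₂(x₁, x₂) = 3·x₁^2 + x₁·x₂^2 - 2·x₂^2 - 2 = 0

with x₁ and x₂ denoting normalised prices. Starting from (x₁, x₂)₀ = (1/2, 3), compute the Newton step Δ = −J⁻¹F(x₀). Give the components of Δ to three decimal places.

(-0.043, -1.696)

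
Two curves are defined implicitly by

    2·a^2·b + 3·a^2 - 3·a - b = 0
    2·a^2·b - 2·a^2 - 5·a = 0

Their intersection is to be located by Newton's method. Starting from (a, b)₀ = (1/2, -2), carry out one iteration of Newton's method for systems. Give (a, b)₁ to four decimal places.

At (1/2, -2): F = (0.2500, -4.0000).
Jacobian J = [[4·a·b + 6·a - 3, 2·a^2 - 1], [4·a·b - 4·a - 5, 2·a^2]].
At the point, J = [[-4.0000, -0.5000], [-11.0000, 0.5000]] (det J = -7.5000).
Solving J·Δ = −F gives Δ = (-0.2500, 2.5000).
Then the next iterate is (a, b)₁ = (0.2500, 0.5000).

(0.2500, 0.5000)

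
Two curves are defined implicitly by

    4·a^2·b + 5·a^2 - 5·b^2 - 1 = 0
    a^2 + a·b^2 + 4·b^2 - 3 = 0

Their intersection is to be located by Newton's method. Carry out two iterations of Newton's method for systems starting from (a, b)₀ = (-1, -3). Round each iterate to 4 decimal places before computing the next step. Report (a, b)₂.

At (-1, -3): F = (-53.0000, 25.0000).
Jacobian J = [[8·a·b + 10·a, 4·a^2 - 10·b], [2·a + b^2, 2·a·b + 8·b]].
At the point, J = [[14.0000, 34.0000], [7.0000, -18.0000]] (det J = -490.0000).
Solving J·Δ = −F gives Δ = (0.2122, 1.4714).
Then the next iterate is (a, b)₁ = (-0.7878, -1.5286).
Round to (-0.7878, -1.5286) and repeat: F = (-13.374719, 5.126313), J = [[1.755849, 17.768515], [0.761018, -9.820338]].
Δ = (1.3085, 0.6234), so (a, b)₂ = (0.5207, -0.9052).

(0.5207, -0.9052)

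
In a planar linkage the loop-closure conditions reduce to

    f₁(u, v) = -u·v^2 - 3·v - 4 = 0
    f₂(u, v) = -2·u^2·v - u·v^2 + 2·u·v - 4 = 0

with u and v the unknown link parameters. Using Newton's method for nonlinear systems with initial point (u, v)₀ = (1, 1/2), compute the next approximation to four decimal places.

(-1.3684, -0.7895)

At (1, 1/2): F = (-5.7500, -4.2500).
Jacobian J = [[-v^2, -2·u·v - 3], [-4·u·v - v^2 + 2·v, -2·u^2 - 2·u·v + 2·u]].
At the point, J = [[-0.2500, -4.0000], [-1.2500, -1.0000]] (det J = -4.7500).
Solving J·Δ = −F gives Δ = (-2.3684, -1.2895).
Then the next iterate is (u, v)₁ = (-1.3684, -0.7895).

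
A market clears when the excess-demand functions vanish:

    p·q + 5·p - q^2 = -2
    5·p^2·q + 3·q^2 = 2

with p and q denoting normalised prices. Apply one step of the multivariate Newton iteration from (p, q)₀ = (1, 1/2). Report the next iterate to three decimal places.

(-0.318, 1.168)

At (1, 1/2): F = (7.250, 1.250).
Jacobian J = [[q + 5, p - 2·q], [10·p·q, 5·p^2 + 6·q]].
At the point, J = [[5.500, 0.000], [5.000, 8.000]] (det J = 44.000).
Solving J·Δ = −F gives Δ = (-1.318, 0.668).
Then the next iterate is (p, q)₁ = (-0.318, 1.168).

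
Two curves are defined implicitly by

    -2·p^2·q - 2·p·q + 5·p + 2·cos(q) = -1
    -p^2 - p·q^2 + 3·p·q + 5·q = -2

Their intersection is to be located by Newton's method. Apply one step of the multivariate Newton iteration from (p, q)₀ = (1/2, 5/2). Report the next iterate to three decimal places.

At (1/2, 5/2): F = (-1.85229, 14.875).
Jacobian J = [[-4·p·q - 2·q + 5, -2·p^2 - 2·p - 2·sin(q)], [-2·p - q^2 + 3·q, -2·p·q + 3·p + 5]].
At the point, J = [[-5.000, -2.69694], [0.250, 4.000]] (det J = -19.32576).
Solving J·Δ = −F gives Δ = (1.692, -3.825).
Then the next iterate is (p, q)₁ = (2.192, -1.325).

(2.192, -1.325)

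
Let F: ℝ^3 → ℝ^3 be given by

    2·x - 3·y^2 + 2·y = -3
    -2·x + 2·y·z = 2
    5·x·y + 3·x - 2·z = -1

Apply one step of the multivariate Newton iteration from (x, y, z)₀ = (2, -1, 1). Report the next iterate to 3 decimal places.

At (2, -1, 1): F = (2.000, -8.000, -5.000).
Jacobian J = [[2, -6·y + 2, 0], [-2, 2·z, 2·y], [5·y + 3, 5·x, -2]].
At the point, J = [[2.000, 8.000, 0.000], [-2.000, 2.000, -2.000], [-2.000, 10.000, -2.000]] (det J = 32.000).
Solving J·Δ = −F gives Δ = (0.500, -0.375, -4.875).
Then the next iterate is (x, y, z)₁ = (2.500, -1.375, -3.875).

(2.500, -1.375, -3.875)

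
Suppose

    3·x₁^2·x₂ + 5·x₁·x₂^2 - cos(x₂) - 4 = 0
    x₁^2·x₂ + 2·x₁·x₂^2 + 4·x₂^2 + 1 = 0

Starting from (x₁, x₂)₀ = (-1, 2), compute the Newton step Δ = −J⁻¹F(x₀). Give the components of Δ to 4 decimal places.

At (-1, 2): F = (-17.583853, 11.0000).
Jacobian J = [[6·x₁·x₂ + 5·x₂^2, 3·x₁^2 + 10·x₁·x₂ + sin(x₂)], [2·x₁·x₂ + 2·x₂^2, x₁^2 + 4·x₁·x₂ + 8·x₂]].
At the point, J = [[8.0000, -16.090703], [4.0000, 9.0000]] (det J = 136.362810).
Solving J·Δ = −F gives Δ = (-0.1374, -1.1611).

(-0.1374, -1.1611)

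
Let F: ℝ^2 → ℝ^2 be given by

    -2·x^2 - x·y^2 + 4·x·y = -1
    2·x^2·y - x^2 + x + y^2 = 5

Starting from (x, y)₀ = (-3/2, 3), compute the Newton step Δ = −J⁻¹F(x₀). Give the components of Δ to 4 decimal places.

(0.9176, -0.0861)

At (-3/2, 3): F = (-8.0000, 13.7500).
Jacobian J = [[-4·x - y^2 + 4·y, -2·x·y + 4·x], [4·x·y - 2·x + 1, 2·x^2 + 2·y]].
At the point, J = [[9.0000, 3.0000], [-14.0000, 10.5000]] (det J = 136.5000).
Solving J·Δ = −F gives Δ = (0.9176, -0.0861).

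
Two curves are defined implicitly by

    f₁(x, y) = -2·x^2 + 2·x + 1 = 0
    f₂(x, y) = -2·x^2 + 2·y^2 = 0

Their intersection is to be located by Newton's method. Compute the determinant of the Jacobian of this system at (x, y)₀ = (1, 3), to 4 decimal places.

J = [[-4·x + 2, 0], [-4·x, 4·y]].
At the point, J = [[-2.0000, 0.0000], [-4.0000, 12.0000]].
det J = -24.0000.

-24.0000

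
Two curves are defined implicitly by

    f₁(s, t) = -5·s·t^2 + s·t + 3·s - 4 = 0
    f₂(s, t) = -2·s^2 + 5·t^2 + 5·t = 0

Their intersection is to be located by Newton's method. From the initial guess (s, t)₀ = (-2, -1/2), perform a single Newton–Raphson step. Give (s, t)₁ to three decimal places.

(-0.844, -0.921)

At (-2, -1/2): F = (-6.500, -9.250).
Jacobian J = [[-5·t^2 + t + 3, -10·s·t + s], [-4·s, 10·t + 5]].
At the point, J = [[1.250, -12.000], [8.000, 0.000]] (det J = 96.000).
Solving J·Δ = −F gives Δ = (1.156, -0.421).
Then the next iterate is (s, t)₁ = (-0.844, -0.921).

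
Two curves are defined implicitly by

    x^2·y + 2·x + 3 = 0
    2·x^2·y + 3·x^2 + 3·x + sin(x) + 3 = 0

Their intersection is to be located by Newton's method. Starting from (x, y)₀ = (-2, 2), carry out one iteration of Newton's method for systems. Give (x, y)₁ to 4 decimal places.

(-1.2479, 1.3782)

At (-2, 2): F = (7.0000, 24.090703).
Jacobian J = [[2·x·y + 2, x^2], [4·x·y + 6·x + cos(x) + 3, 2·x^2]].
At the point, J = [[-6.0000, 4.0000], [-25.416147, 8.0000]] (det J = 53.664587).
Solving J·Δ = −F gives Δ = (0.7521, -0.6218).
Then the next iterate is (x, y)₁ = (-1.2479, 1.3782).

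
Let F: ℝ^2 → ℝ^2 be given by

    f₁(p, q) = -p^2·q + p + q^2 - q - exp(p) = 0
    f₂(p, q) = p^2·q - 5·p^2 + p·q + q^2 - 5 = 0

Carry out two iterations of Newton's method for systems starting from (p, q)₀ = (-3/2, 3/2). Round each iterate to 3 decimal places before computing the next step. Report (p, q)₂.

At (-3/2, 3/2): F = (-4.34813, -12.875).
Jacobian J = [[-2·p·q - exp(p) + 1, -p^2 + 2·q - 1], [2·p·q - 10·p + q, p^2 + p + 2·q]].
At the point, J = [[5.27687, -0.250], [12.000, 3.750]] (det J = 22.78826).
Solving J·Δ = −F gives Δ = (0.857, 0.692).
Then the next iterate is (p, q)₁ = (-0.643, 2.192).
Round to (-0.643, 2.192) and repeat: F = (0.53787, -2.76556), J = [[3.29320, 2.97055], [5.80309, 4.15445]].
Δ = (2.938, -3.438), so (p, q)₂ = (2.295, -1.246).

(2.295, -1.246)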